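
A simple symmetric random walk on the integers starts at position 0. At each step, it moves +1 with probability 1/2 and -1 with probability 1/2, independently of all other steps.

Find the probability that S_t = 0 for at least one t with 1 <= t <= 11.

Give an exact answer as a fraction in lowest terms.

Count via complement. Let g(t,s) = #length-t paths at position s with S_1..S_t all ≠ 0.
g(t,s) = g(t-1,s-1) + g(t-1,s+1) for s ≠ 0; g(t,0) = 0.
t=0: g(0,0)=1
t=1: g(1,-1)=1 g(1,1)=1
t=2: g(2,-2)=1 g(2,2)=1
t=3: g(3,-3)=1 g(3,-1)=1 g(3,1)=1 g(3,3)=1
t=4: g(4,-4)=1 g(4,-2)=2 g(4,2)=2 g(4,4)=1
t=5: g(5,-5)=1 g(5,-3)=3 g(5,-1)=2 g(5,1)=2 g(5,3)=3 g(5,5)=1
t=6: g(6,-6)=1 g(6,-4)=4 g(6,-2)=5 g(6,2)=5 g(6,4)=4 g(6,6)=1
t=7: g(7,-7)=1 g(7,-5)=5 g(7,-3)=9 g(7,-1)=5 g(7,1)=5 g(7,3)=9 g(7,5)=5 g(7,7)=1
t=8: g(8,-8)=1 g(8,-6)=6 g(8,-4)=14 g(8,-2)=14 g(8,2)=14 g(8,4)=14 g(8,6)=6 g(8,8)=1
t=9: g(9,-9)=1 g(9,-7)=7 g(9,-5)=20 g(9,-3)=28 g(9,-1)=14 g(9,1)=14 g(9,3)=28 g(9,5)=20 g(9,7)=7 g(9,9)=1
t=10: g(10,-10)=1 g(10,-8)=8 g(10,-6)=27 g(10,-4)=48 g(10,-2)=42 g(10,2)=42 g(10,4)=48 g(10,6)=27 g(10,8)=8 g(10,10)=1
t=11: g(11,-11)=1 g(11,-9)=9 g(11,-7)=35 g(11,-5)=75 g(11,-3)=90 g(11,-1)=42 g(11,1)=42 g(11,3)=90 g(11,5)=75 g(11,7)=35 g(11,9)=9 g(11,11)=1
Paths never hitting 0: Σ_s g(11,s) = 504
Paths hitting 0: 2^11 - 504 = 1544
P = 1544/2048 = 193/256

Answer: 193/256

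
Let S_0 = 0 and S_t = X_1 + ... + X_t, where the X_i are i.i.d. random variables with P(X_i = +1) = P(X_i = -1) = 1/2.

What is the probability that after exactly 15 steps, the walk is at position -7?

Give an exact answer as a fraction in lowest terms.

To reach position -7 after 15 steps: need 4 steps of +1 and 11 of -1.
Favorable paths: C(15,4) = 1365
Total paths: 2^15 = 32768
P = 1365/32768 = 1365/32768

Answer: 1365/32768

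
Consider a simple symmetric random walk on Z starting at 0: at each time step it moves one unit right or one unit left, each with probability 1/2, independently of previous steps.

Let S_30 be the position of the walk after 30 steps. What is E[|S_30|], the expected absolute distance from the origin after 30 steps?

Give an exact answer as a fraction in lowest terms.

Answer: 145422675/33554432

Derivation:
S_30 takes values m ≡ 0 (mod 2) with |m| ≤ 30; P(S_30=m) = C(30,(30+m)/2)/2^30.
Total paths: 2^30 = 1073741824
Distribution: P(S=-30)=1/1073741824, P(S=-28)=30/1073741824, P(S=-26)=435/1073741824, P(S=-24)=4060/1073741824, P(S=-22)=27405/1073741824, P(S=-20)=142506/1073741824, P(S=-18)=593775/1073741824, P(S=-16)=2035800/1073741824, P(S=-14)=5852925/1073741824, P(S=-12)=14307150/1073741824, P(S=-10)=30045015/1073741824, P(S=-8)=54627300/1073741824, P(S=-6)=86493225/1073741824, P(S=-4)=119759850/1073741824, P(S=-2)=145422675/1073741824, P(S=0)=155117520/1073741824, P(S=2)=145422675/1073741824, P(S=4)=119759850/1073741824, P(S=6)=86493225/1073741824, P(S=8)=54627300/1073741824, P(S=10)=30045015/1073741824, P(S=12)=14307150/1073741824, P(S=14)=5852925/1073741824, P(S=16)=2035800/1073741824, P(S=18)=593775/1073741824, P(S=20)=142506/1073741824, P(S=22)=27405/1073741824, P(S=24)=4060/1073741824, P(S=26)=435/1073741824, P(S=28)=30/1073741824, P(S=30)=1/1073741824
E[|S_30|] = Σ_m |m|·P(S_30=m) = 4653525600/1073741824 = 145422675/33554432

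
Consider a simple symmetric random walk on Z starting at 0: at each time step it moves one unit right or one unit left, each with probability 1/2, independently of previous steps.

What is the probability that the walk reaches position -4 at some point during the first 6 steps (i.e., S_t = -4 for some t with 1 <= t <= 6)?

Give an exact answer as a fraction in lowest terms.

Count via complement. Let g(t,s) = #length-t paths at position s with S_1..S_t all ≠ -4.
g(t,s) = g(t-1,s-1) + g(t-1,s+1) for s ≠ -4; g(t,-4) = 0.
t=0: g(0,0)=1
t=1: g(1,-1)=1 g(1,1)=1
t=2: g(2,-2)=1 g(2,0)=2 g(2,2)=1
t=3: g(3,-3)=1 g(3,-1)=3 g(3,1)=3 g(3,3)=1
t=4: g(4,-2)=4 g(4,0)=6 g(4,2)=4 g(4,4)=1
t=5: g(5,-3)=4 g(5,-1)=10 g(5,1)=10 g(5,3)=5 g(5,5)=1
t=6: g(6,-2)=14 g(6,0)=20 g(6,2)=15 g(6,4)=6 g(6,6)=1
Paths never hitting -4: Σ_s g(6,s) = 56
Paths hitting -4: 2^6 - 56 = 8
P = 8/64 = 1/8

Answer: 1/8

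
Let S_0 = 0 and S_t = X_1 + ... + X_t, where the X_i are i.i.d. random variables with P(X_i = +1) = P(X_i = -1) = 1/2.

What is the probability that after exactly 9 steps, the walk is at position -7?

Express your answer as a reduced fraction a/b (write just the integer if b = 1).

Answer: 9/512

Derivation:
To reach position -7 after 9 steps: need 1 step of +1 and 8 of -1.
Favorable paths: C(9,1) = 9
Total paths: 2^9 = 512
P = 9/512 = 9/512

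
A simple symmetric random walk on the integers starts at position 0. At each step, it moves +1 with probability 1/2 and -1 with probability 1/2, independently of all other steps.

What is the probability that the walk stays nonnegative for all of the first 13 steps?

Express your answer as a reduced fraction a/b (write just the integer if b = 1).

Answer: 429/2048

Derivation:
Let f(t,s) = #length-t paths at position s with S_1..S_t all ≥ 0.
f(t,s) = f(t-1,s-1) + f(t-1,s+1) for s ≥ 0; f(t,s) = 0 for s < 0.
t=0: f(0,0)=1
t=1: f(1,1)=1
t=2: f(2,0)=1 f(2,2)=1
t=3: f(3,1)=2 f(3,3)=1
t=4: f(4,0)=2 f(4,2)=3 f(4,4)=1
t=5: f(5,1)=5 f(5,3)=4 f(5,5)=1
t=6: f(6,0)=5 f(6,2)=9 f(6,4)=5 f(6,6)=1
t=7: f(7,1)=14 f(7,3)=14 f(7,5)=6 f(7,7)=1
t=8: f(8,0)=14 f(8,2)=28 f(8,4)=20 f(8,6)=7 f(8,8)=1
t=9: f(9,1)=42 f(9,3)=48 f(9,5)=27 f(9,7)=8 f(9,9)=1
t=10: f(10,0)=42 f(10,2)=90 f(10,4)=75 f(10,6)=35 f(10,8)=9 f(10,10)=1
t=11: f(11,1)=132 f(11,3)=165 f(11,5)=110 f(11,7)=44 f(11,9)=10 f(11,11)=1
t=12: f(12,0)=132 f(12,2)=297 f(12,4)=275 f(12,6)=154 f(12,8)=54 f(12,10)=11 f(12,12)=1
t=13: f(13,1)=429 f(13,3)=572 f(13,5)=429 f(13,7)=208 f(13,9)=65 f(13,11)=12 f(13,13)=1
Σ_s f(13,s) = 1716
P = 1716/8192 = 429/2048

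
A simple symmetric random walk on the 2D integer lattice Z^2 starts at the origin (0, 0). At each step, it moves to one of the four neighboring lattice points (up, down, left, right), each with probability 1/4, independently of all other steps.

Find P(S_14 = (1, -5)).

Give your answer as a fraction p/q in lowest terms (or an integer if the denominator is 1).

Answer: 1002001/134217728

Derivation:
Let h be the number of horizontal steps (so 14-h are vertical). To end at (1,-5) need (h+1)/2 right-steps and ((14-h)-5)/2 up-steps.
Sum over h with 1 ≤ h ≤ 9, h ≡ 1 (mod 2), 14-h ≡ 1 (mod 2):
h=1: C(14,1)·C(1,1)·C(13,4) = 14·1·715 = 10010
h=3: C(14,3)·C(3,2)·C(11,3) = 364·3·165 = 180180
h=5: C(14,5)·C(5,3)·C(9,2) = 2002·10·36 = 720720
h=7: C(14,7)·C(7,4)·C(7,1) = 3432·35·7 = 840840
h=9: C(14,9)·C(9,5)·C(5,0) = 2002·126·1 = 252252
Total favorable: 2004002
Total paths: 4^14 = 268435456
P = 2004002/268435456 = 1002001/134217728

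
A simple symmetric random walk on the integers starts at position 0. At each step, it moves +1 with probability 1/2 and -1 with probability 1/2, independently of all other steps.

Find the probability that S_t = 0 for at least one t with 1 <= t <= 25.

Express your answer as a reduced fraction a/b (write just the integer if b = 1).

Answer: 3518265/4194304

Derivation:
Count via complement. Let g(t,s) = #length-t paths at position s with S_1..S_t all ≠ 0.
g(t,s) = g(t-1,s-1) + g(t-1,s+1) for s ≠ 0; g(t,0) = 0.
t=0: g(0,0)=1
t=1: g(1,-1)=1 g(1,1)=1
t=2: g(2,-2)=1 g(2,2)=1
t=3: g(3,-3)=1 g(3,-1)=1 g(3,1)=1 g(3,3)=1
t=4: g(4,-4)=1 g(4,-2)=2 g(4,2)=2 g(4,4)=1
t=5: g(5,-5)=1 g(5,-3)=3 g(5,-1)=2 g(5,1)=2 g(5,3)=3 g(5,5)=1
t=6: g(6,-6)=1 g(6,-4)=4 g(6,-2)=5 g(6,2)=5 g(6,4)=4 g(6,6)=1
t=7: g(7,-7)=1 g(7,-5)=5 g(7,-3)=9 g(7,-1)=5 g(7,1)=5 g(7,3)=9 g(7,5)=5 g(7,7)=1
t=8: g(8,-8)=1 g(8,-6)=6 g(8,-4)=14 g(8,-2)=14 g(8,2)=14 g(8,4)=14 g(8,6)=6 g(8,8)=1
t=9: g(9,-9)=1 g(9,-7)=7 g(9,-5)=20 g(9,-3)=28 g(9,-1)=14 g(9,1)=14 g(9,3)=28 g(9,5)=20 g(9,7)=7 g(9,9)=1
t=10: g(10,-10)=1 g(10,-8)=8 g(10,-6)=27 g(10,-4)=48 g(10,-2)=42 g(10,2)=42 g(10,4)=48 g(10,6)=27 g(10,8)=8 g(10,10)=1
t=11: g(11,-11)=1 g(11,-9)=9 g(11,-7)=35 g(11,-5)=75 g(11,-3)=90 g(11,-1)=42 g(11,1)=42 g(11,3)=90 g(11,5)=75 g(11,7)=35 g(11,9)=9 g(11,11)=1
t=12: g(12,-12)=1 g(12,-10)=10 g(12,-8)=44 g(12,-6)=110 g(12,-4)=165 g(12,-2)=132 g(12,2)=132 g(12,4)=165 g(12,6)=110 g(12,8)=44 g(12,10)=10 g(12,12)=1
t=13: g(13,-13)=1 g(13,-11)=11 g(13,-9)=54 g(13,-7)=154 g(13,-5)=275 g(13,-3)=297 g(13,-1)=132 g(13,1)=132 g(13,3)=297 g(13,5)=275 g(13,7)=154 g(13,9)=54 g(13,11)=11 g(13,13)=1
t=14: g(14,-14)=1 g(14,-12)=12 g(14,-10)=65 g(14,-8)=208 g(14,-6)=429 g(14,-4)=572 g(14,-2)=429 g(14,2)=429 g(14,4)=572 g(14,6)=429 g(14,8)=208 g(14,10)=65 g(14,12)=12 g(14,14)=1
t=15: g(15,-15)=1 g(15,-13)=13 g(15,-11)=77 g(15,-9)=273 g(15,-7)=637 g(15,-5)=1001 g(15,-3)=1001 g(15,-1)=429 g(15,1)=429 g(15,3)=1001 g(15,5)=1001 g(15,7)=637 g(15,9)=273 g(15,11)=77 g(15,13)=13 g(15,15)=1
t=16: g(16,-16)=1 g(16,-14)=14 g(16,-12)=90 g(16,-10)=350 g(16,-8)=910 g(16,-6)=1638 g(16,-4)=2002 g(16,-2)=1430 g(16,2)=1430 g(16,4)=2002 g(16,6)=1638 g(16,8)=910 g(16,10)=350 g(16,12)=90 g(16,14)=14 g(16,16)=1
t=17: g(17,-17)=1 g(17,-15)=15 g(17,-13)=104 g(17,-11)=440 g(17,-9)=1260 g(17,-7)=2548 g(17,-5)=3640 g(17,-3)=3432 g(17,-1)=1430 g(17,1)=1430 g(17,3)=3432 g(17,5)=3640 g(17,7)=2548 g(17,9)=1260 g(17,11)=440 g(17,13)=104 g(17,15)=15 g(17,17)=1
t=18: g(18,-18)=1 g(18,-16)=16 g(18,-14)=119 g(18,-12)=544 g(18,-10)=1700 g(18,-8)=3808 g(18,-6)=6188 g(18,-4)=7072 g(18,-2)=4862 g(18,2)=4862 g(18,4)=7072 g(18,6)=6188 g(18,8)=3808 g(18,10)=1700 g(18,12)=544 g(18,14)=119 g(18,16)=16 g(18,18)=1
t=19: g(19,-19)=1 g(19,-17)=17 g(19,-15)=135 g(19,-13)=663 g(19,-11)=2244 g(19,-9)=5508 g(19,-7)=9996 g(19,-5)=13260 g(19,-3)=11934 g(19,-1)=4862 g(19,1)=4862 g(19,3)=11934 g(19,5)=13260 g(19,7)=9996 g(19,9)=5508 g(19,11)=2244 g(19,13)=663 g(19,15)=135 g(19,17)=17 g(19,19)=1
t=20: g(20,-20)=1 g(20,-18)=18 g(20,-16)=152 g(20,-14)=798 g(20,-12)=2907 g(20,-10)=7752 g(20,-8)=15504 g(20,-6)=23256 g(20,-4)=25194 g(20,-2)=16796 g(20,2)=16796 g(20,4)=25194 g(20,6)=23256 g(20,8)=15504 g(20,10)=7752 g(20,12)=2907 g(20,14)=798 g(20,16)=152 g(20,18)=18 g(20,20)=1
t=21: g(21,-21)=1 g(21,-19)=19 g(21,-17)=170 g(21,-15)=950 g(21,-13)=3705 g(21,-11)=10659 g(21,-9)=23256 g(21,-7)=38760 g(21,-5)=48450 g(21,-3)=41990 g(21,-1)=16796 g(21,1)=16796 g(21,3)=41990 g(21,5)=48450 g(21,7)=38760 g(21,9)=23256 g(21,11)=10659 g(21,13)=3705 g(21,15)=950 g(21,17)=170 g(21,19)=19 g(21,21)=1
t=22: g(22,-22)=1 g(22,-20)=20 g(22,-18)=189 g(22,-16)=1120 g(22,-14)=4655 g(22,-12)=14364 g(22,-10)=33915 g(22,-8)=62016 g(22,-6)=87210 g(22,-4)=90440 g(22,-2)=58786 g(22,2)=58786 g(22,4)=90440 g(22,6)=87210 g(22,8)=62016 g(22,10)=33915 g(22,12)=14364 g(22,14)=4655 g(22,16)=1120 g(22,18)=189 g(22,20)=20 g(22,22)=1
t=23: g(23,-23)=1 g(23,-21)=21 g(23,-19)=209 g(23,-17)=1309 g(23,-15)=5775 g(23,-13)=19019 g(23,-11)=48279 g(23,-9)=95931 g(23,-7)=149226 g(23,-5)=177650 g(23,-3)=149226 g(23,-1)=58786 g(23,1)=58786 g(23,3)=149226 g(23,5)=177650 g(23,7)=149226 g(23,9)=95931 g(23,11)=48279 g(23,13)=19019 g(23,15)=5775 g(23,17)=1309 g(23,19)=209 g(23,21)=21 g(23,23)=1
t=24: g(24,-24)=1 g(24,-22)=22 g(24,-20)=230 g(24,-18)=1518 g(24,-16)=7084 g(24,-14)=24794 g(24,-12)=67298 g(24,-10)=144210 g(24,-8)=245157 g(24,-6)=326876 g(24,-4)=326876 g(24,-2)=208012 g(24,2)=208012 g(24,4)=326876 g(24,6)=326876 g(24,8)=245157 g(24,10)=144210 g(24,12)=67298 g(24,14)=24794 g(24,16)=7084 g(24,18)=1518 g(24,20)=230 g(24,22)=22 g(24,24)=1
t=25: g(25,-25)=1 g(25,-23)=23 g(25,-21)=252 g(25,-19)=1748 g(25,-17)=8602 g(25,-15)=31878 g(25,-13)=92092 g(25,-11)=211508 g(25,-9)=389367 g(25,-7)=572033 g(25,-5)=653752 g(25,-3)=534888 g(25,-1)=208012 g(25,1)=208012 g(25,3)=534888 g(25,5)=653752 g(25,7)=572033 g(25,9)=389367 g(25,11)=211508 g(25,13)=92092 g(25,15)=31878 g(25,17)=8602 g(25,19)=1748 g(25,21)=252 g(25,23)=23 g(25,25)=1
Paths never hitting 0: Σ_s g(25,s) = 5408312
Paths hitting 0: 2^25 - 5408312 = 28146120
P = 28146120/33554432 = 3518265/4194304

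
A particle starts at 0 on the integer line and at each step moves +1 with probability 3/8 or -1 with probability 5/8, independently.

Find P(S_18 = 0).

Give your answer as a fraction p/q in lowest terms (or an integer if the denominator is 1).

Answer: 467279033203125/4503599627370496

Derivation:
To reach position 0 after 18 steps: need 9 steps of +1 and 9 steps of -1.
Number of such sequences: C(18,9) = 48620
Each has probability (3/8)^9 · (5/8)^9 = 38443359375/18014398509481984
P = 48620 · 38443359375/18014398509481984 = 467279033203125/4503599627370496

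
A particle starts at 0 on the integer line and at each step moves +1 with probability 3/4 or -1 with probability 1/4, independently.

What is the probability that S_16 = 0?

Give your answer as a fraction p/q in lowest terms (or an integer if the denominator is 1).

To reach position 0 after 16 steps: need 8 steps of +1 and 8 steps of -1.
Number of such sequences: C(16,8) = 12870
Each has probability (3/4)^8 · (1/4)^8 = 6561/4294967296
P = 12870 · 6561/4294967296 = 42220035/2147483648

Answer: 42220035/2147483648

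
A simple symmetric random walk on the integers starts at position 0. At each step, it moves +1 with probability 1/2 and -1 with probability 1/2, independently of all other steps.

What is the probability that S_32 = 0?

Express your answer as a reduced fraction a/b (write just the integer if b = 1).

To return to 0 after 32 steps: need exactly 16 steps of +1 and 16 of -1.
Favorable paths: C(32,16) = 601080390
Total paths: 2^32 = 4294967296
P = 601080390/4294967296 = 300540195/2147483648

Answer: 300540195/2147483648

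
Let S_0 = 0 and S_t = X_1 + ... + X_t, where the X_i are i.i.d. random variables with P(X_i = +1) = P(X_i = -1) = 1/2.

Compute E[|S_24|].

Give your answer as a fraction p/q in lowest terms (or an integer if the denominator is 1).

Answer: 2028117/524288

Derivation:
S_24 takes values m ≡ 0 (mod 2) with |m| ≤ 24; P(S_24=m) = C(24,(24+m)/2)/2^24.
Total paths: 2^24 = 16777216
Distribution: P(S=-24)=1/16777216, P(S=-22)=24/16777216, P(S=-20)=276/16777216, P(S=-18)=2024/16777216, P(S=-16)=10626/16777216, P(S=-14)=42504/16777216, P(S=-12)=134596/16777216, P(S=-10)=346104/16777216, P(S=-8)=735471/16777216, P(S=-6)=1307504/16777216, P(S=-4)=1961256/16777216, P(S=-2)=2496144/16777216, P(S=0)=2704156/16777216, P(S=2)=2496144/16777216, P(S=4)=1961256/16777216, P(S=6)=1307504/16777216, P(S=8)=735471/16777216, P(S=10)=346104/16777216, P(S=12)=134596/16777216, P(S=14)=42504/16777216, P(S=16)=10626/16777216, P(S=18)=2024/16777216, P(S=20)=276/16777216, P(S=22)=24/16777216, P(S=24)=1/16777216
E[|S_24|] = Σ_m |m|·P(S_24=m) = 64899744/16777216 = 2028117/524288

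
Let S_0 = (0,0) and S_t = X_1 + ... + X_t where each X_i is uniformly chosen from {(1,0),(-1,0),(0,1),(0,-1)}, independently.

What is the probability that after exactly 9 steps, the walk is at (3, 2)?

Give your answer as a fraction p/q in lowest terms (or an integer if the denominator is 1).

Let h be the number of horizontal steps (so 9-h are vertical). To end at (3,2) need (h+3)/2 right-steps and ((9-h)+2)/2 up-steps.
Sum over h with 3 ≤ h ≤ 7, h ≡ 1 (mod 2), 9-h ≡ 0 (mod 2):
h=3: C(9,3)·C(3,3)·C(6,4) = 84·1·15 = 1260
h=5: C(9,5)·C(5,4)·C(4,3) = 126·5·4 = 2520
h=7: C(9,7)·C(7,5)·C(2,2) = 36·21·1 = 756
Total favorable: 4536
Total paths: 4^9 = 262144
P = 4536/262144 = 567/32768

Answer: 567/32768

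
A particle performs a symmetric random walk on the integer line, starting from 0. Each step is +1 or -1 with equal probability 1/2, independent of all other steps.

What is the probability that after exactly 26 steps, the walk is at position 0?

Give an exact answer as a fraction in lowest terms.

Answer: 1300075/8388608

Derivation:
To return to 0 after 26 steps: need exactly 13 steps of +1 and 13 of -1.
Favorable paths: C(26,13) = 10400600
Total paths: 2^26 = 67108864
P = 10400600/67108864 = 1300075/8388608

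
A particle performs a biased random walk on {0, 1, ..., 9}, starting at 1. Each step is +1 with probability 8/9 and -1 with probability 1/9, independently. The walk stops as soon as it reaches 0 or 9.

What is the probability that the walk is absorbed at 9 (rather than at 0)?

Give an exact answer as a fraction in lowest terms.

Answer: 16777216/19173961

Derivation:
Biased walk: p = 8/9, q = 1/9, r = q/p = 1/8
Gambler's ruin: P(hit 9 before 0 | start at 1) = (1 - r^a)/(1 - r^N)
r^1 = 1/8; r^9 = 1/134217728
P = (1 - 1/8) / (1 - 1/134217728) = 7/8 / 134217727/134217728 = 16777216/19173961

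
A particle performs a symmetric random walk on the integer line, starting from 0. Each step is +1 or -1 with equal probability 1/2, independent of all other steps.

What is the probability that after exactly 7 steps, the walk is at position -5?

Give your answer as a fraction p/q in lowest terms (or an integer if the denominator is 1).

To reach position -5 after 7 steps: need 1 step of +1 and 6 of -1.
Favorable paths: C(7,1) = 7
Total paths: 2^7 = 128
P = 7/128 = 7/128

Answer: 7/128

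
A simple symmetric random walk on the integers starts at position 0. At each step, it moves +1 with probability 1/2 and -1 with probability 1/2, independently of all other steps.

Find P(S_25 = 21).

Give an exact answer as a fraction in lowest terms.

Answer: 75/8388608

Derivation:
To reach position 21 after 25 steps: need 23 steps of +1 and 2 of -1.
Favorable paths: C(25,23) = 300
Total paths: 2^25 = 33554432
P = 300/33554432 = 75/8388608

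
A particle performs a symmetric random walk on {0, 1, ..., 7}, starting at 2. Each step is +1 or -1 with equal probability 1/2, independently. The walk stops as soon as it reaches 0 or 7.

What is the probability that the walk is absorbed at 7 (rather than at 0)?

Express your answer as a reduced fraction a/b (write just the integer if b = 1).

Symmetric walk (p = 1/2): the harmonic-function argument gives P(hit 7 before 0 | start at 2) = a/N.
P = 2/7 = 2/7

Answer: 2/7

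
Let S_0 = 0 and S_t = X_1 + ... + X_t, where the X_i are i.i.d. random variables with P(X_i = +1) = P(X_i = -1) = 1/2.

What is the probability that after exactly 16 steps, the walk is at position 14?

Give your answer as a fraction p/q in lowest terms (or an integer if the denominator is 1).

Answer: 1/4096

Derivation:
To reach position 14 after 16 steps: need 15 steps of +1 and 1 of -1.
Favorable paths: C(16,15) = 16
Total paths: 2^16 = 65536
P = 16/65536 = 1/4096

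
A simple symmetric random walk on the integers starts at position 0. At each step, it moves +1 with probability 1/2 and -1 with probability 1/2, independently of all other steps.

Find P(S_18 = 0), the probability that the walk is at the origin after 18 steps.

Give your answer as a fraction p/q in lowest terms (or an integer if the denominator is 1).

Answer: 12155/65536

Derivation:
To return to 0 after 18 steps: need exactly 9 steps of +1 and 9 of -1.
Favorable paths: C(18,9) = 48620
Total paths: 2^18 = 262144
P = 48620/262144 = 12155/65536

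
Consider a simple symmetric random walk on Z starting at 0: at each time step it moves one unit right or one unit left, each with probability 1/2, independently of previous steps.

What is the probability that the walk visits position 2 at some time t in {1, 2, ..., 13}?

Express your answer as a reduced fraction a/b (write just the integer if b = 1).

Answer: 595/1024

Derivation:
Count via complement. Let g(t,s) = #length-t paths at position s with S_1..S_t all ≠ 2.
g(t,s) = g(t-1,s-1) + g(t-1,s+1) for s ≠ 2; g(t,2) = 0.
t=0: g(0,0)=1
t=1: g(1,-1)=1 g(1,1)=1
t=2: g(2,-2)=1 g(2,0)=2
t=3: g(3,-3)=1 g(3,-1)=3 g(3,1)=2
t=4: g(4,-4)=1 g(4,-2)=4 g(4,0)=5
t=5: g(5,-5)=1 g(5,-3)=5 g(5,-1)=9 g(5,1)=5
t=6: g(6,-6)=1 g(6,-4)=6 g(6,-2)=14 g(6,0)=14
t=7: g(7,-7)=1 g(7,-5)=7 g(7,-3)=20 g(7,-1)=28 g(7,1)=14
t=8: g(8,-8)=1 g(8,-6)=8 g(8,-4)=27 g(8,-2)=48 g(8,0)=42
t=9: g(9,-9)=1 g(9,-7)=9 g(9,-5)=35 g(9,-3)=75 g(9,-1)=90 g(9,1)=42
t=10: g(10,-10)=1 g(10,-8)=10 g(10,-6)=44 g(10,-4)=110 g(10,-2)=165 g(10,0)=132
t=11: g(11,-11)=1 g(11,-9)=11 g(11,-7)=54 g(11,-5)=154 g(11,-3)=275 g(11,-1)=297 g(11,1)=132
t=12: g(12,-12)=1 g(12,-10)=12 g(12,-8)=65 g(12,-6)=208 g(12,-4)=429 g(12,-2)=572 g(12,0)=429
t=13: g(13,-13)=1 g(13,-11)=13 g(13,-9)=77 g(13,-7)=273 g(13,-5)=637 g(13,-3)=1001 g(13,-1)=1001 g(13,1)=429
Paths never hitting 2: Σ_s g(13,s) = 3432
Paths hitting 2: 2^13 - 3432 = 4760
P = 4760/8192 = 595/1024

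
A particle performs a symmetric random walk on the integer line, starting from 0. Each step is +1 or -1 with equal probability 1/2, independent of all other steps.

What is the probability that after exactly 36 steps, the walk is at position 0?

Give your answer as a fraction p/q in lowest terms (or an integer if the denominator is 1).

Answer: 2268783825/17179869184

Derivation:
To return to 0 after 36 steps: need exactly 18 steps of +1 and 18 of -1.
Favorable paths: C(36,18) = 9075135300
Total paths: 2^36 = 68719476736
P = 9075135300/68719476736 = 2268783825/17179869184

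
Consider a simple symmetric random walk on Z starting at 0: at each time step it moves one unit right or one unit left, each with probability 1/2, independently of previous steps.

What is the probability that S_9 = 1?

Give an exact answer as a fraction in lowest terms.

To reach position 1 after 9 steps: need 5 steps of +1 and 4 of -1.
Favorable paths: C(9,5) = 126
Total paths: 2^9 = 512
P = 126/512 = 63/256

Answer: 63/256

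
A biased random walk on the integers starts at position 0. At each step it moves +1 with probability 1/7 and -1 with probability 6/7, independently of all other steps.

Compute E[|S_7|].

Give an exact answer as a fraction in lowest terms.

Answer: 84445/16807

Derivation:
S_7 takes values m ≡ 1 (mod 2) with |m| ≤ 7; P(S_7=m) = C(7,(7+m)/2) · (1/7)^((7+m)/2) · (6/7)^((7-m)/2).
Distribution: P(S=-7)=279936/823543, P(S=-5)=46656/117649, P(S=-3)=23328/117649, P(S=-1)=6480/117649, P(S=1)=1080/117649, P(S=3)=108/117649, P(S=5)=6/117649, P(S=7)=1/823543
E[|S_7|] = Σ_m |m|·P(S_7=m) = 84445/16807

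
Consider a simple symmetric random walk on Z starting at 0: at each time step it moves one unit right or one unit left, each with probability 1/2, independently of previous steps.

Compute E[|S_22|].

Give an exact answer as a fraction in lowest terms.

S_22 takes values m ≡ 0 (mod 2) with |m| ≤ 22; P(S_22=m) = C(22,(22+m)/2)/2^22.
Total paths: 2^22 = 4194304
Distribution: P(S=-22)=1/4194304, P(S=-20)=22/4194304, P(S=-18)=231/4194304, P(S=-16)=1540/4194304, P(S=-14)=7315/4194304, P(S=-12)=26334/4194304, P(S=-10)=74613/4194304, P(S=-8)=170544/4194304, P(S=-6)=319770/4194304, P(S=-4)=497420/4194304, P(S=-2)=646646/4194304, P(S=0)=705432/4194304, P(S=2)=646646/4194304, P(S=4)=497420/4194304, P(S=6)=319770/4194304, P(S=8)=170544/4194304, P(S=10)=74613/4194304, P(S=12)=26334/4194304, P(S=14)=7315/4194304, P(S=16)=1540/4194304, P(S=18)=231/4194304, P(S=20)=22/4194304, P(S=22)=1/4194304
E[|S_22|] = Σ_m |m|·P(S_22=m) = 15519504/4194304 = 969969/262144

Answer: 969969/262144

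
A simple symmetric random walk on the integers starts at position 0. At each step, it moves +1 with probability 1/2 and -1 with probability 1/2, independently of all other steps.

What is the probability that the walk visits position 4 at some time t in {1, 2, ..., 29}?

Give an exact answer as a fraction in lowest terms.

Answer: 123012781/268435456

Derivation:
Count via complement. Let g(t,s) = #length-t paths at position s with S_1..S_t all ≠ 4.
g(t,s) = g(t-1,s-1) + g(t-1,s+1) for s ≠ 4; g(t,4) = 0.
t=0: g(0,0)=1
t=1: g(1,-1)=1 g(1,1)=1
t=2: g(2,-2)=1 g(2,0)=2 g(2,2)=1
t=3: g(3,-3)=1 g(3,-1)=3 g(3,1)=3 g(3,3)=1
t=4: g(4,-4)=1 g(4,-2)=4 g(4,0)=6 g(4,2)=4
t=5: g(5,-5)=1 g(5,-3)=5 g(5,-1)=10 g(5,1)=10 g(5,3)=4
t=6: g(6,-6)=1 g(6,-4)=6 g(6,-2)=15 g(6,0)=20 g(6,2)=14
t=7: g(7,-7)=1 g(7,-5)=7 g(7,-3)=21 g(7,-1)=35 g(7,1)=34 g(7,3)=14
t=8: g(8,-8)=1 g(8,-6)=8 g(8,-4)=28 g(8,-2)=56 g(8,0)=69 g(8,2)=48
t=9: g(9,-9)=1 g(9,-7)=9 g(9,-5)=36 g(9,-3)=84 g(9,-1)=125 g(9,1)=117 g(9,3)=48
t=10: g(10,-10)=1 g(10,-8)=10 g(10,-6)=45 g(10,-4)=120 g(10,-2)=209 g(10,0)=242 g(10,2)=165
t=11: g(11,-11)=1 g(11,-9)=11 g(11,-7)=55 g(11,-5)=165 g(11,-3)=329 g(11,-1)=451 g(11,1)=407 g(11,3)=165
t=12: g(12,-12)=1 g(12,-10)=12 g(12,-8)=66 g(12,-6)=220 g(12,-4)=494 g(12,-2)=780 g(12,0)=858 g(12,2)=572
t=13: g(13,-13)=1 g(13,-11)=13 g(13,-9)=78 g(13,-7)=286 g(13,-5)=714 g(13,-3)=1274 g(13,-1)=1638 g(13,1)=1430 g(13,3)=572
t=14: g(14,-14)=1 g(14,-12)=14 g(14,-10)=91 g(14,-8)=364 g(14,-6)=1000 g(14,-4)=1988 g(14,-2)=2912 g(14,0)=3068 g(14,2)=2002
t=15: g(15,-15)=1 g(15,-13)=15 g(15,-11)=105 g(15,-9)=455 g(15,-7)=1364 g(15,-5)=2988 g(15,-3)=4900 g(15,-1)=5980 g(15,1)=5070 g(15,3)=2002
t=16: g(16,-16)=1 g(16,-14)=16 g(16,-12)=120 g(16,-10)=560 g(16,-8)=1819 g(16,-6)=4352 g(16,-4)=7888 g(16,-2)=10880 g(16,0)=11050 g(16,2)=7072
t=17: g(17,-17)=1 g(17,-15)=17 g(17,-13)=136 g(17,-11)=680 g(17,-9)=2379 g(17,-7)=6171 g(17,-5)=12240 g(17,-3)=18768 g(17,-1)=21930 g(17,1)=18122 g(17,3)=7072
t=18: g(18,-18)=1 g(18,-16)=18 g(18,-14)=153 g(18,-12)=816 g(18,-10)=3059 g(18,-8)=8550 g(18,-6)=18411 g(18,-4)=31008 g(18,-2)=40698 g(18,0)=40052 g(18,2)=25194
t=19: g(19,-19)=1 g(19,-17)=19 g(19,-15)=171 g(19,-13)=969 g(19,-11)=3875 g(19,-9)=11609 g(19,-7)=26961 g(19,-5)=49419 g(19,-3)=71706 g(19,-1)=80750 g(19,1)=65246 g(19,3)=25194
t=20: g(20,-20)=1 g(20,-18)=20 g(20,-16)=190 g(20,-14)=1140 g(20,-12)=4844 g(20,-10)=15484 g(20,-8)=38570 g(20,-6)=76380 g(20,-4)=121125 g(20,-2)=152456 g(20,0)=145996 g(20,2)=90440
t=21: g(21,-21)=1 g(21,-19)=21 g(21,-17)=210 g(21,-15)=1330 g(21,-13)=5984 g(21,-11)=20328 g(21,-9)=54054 g(21,-7)=114950 g(21,-5)=197505 g(21,-3)=273581 g(21,-1)=298452 g(21,1)=236436 g(21,3)=90440
t=22: g(22,-22)=1 g(22,-20)=22 g(22,-18)=231 g(22,-16)=1540 g(22,-14)=7314 g(22,-12)=26312 g(22,-10)=74382 g(22,-8)=169004 g(22,-6)=312455 g(22,-4)=471086 g(22,-2)=572033 g(22,0)=534888 g(22,2)=326876
t=23: g(23,-23)=1 g(23,-21)=23 g(23,-19)=253 g(23,-17)=1771 g(23,-15)=8854 g(23,-13)=33626 g(23,-11)=100694 g(23,-9)=243386 g(23,-7)=481459 g(23,-5)=783541 g(23,-3)=1043119 g(23,-1)=1106921 g(23,1)=861764 g(23,3)=326876
t=24: g(24,-24)=1 g(24,-22)=24 g(24,-20)=276 g(24,-18)=2024 g(24,-16)=10625 g(24,-14)=42480 g(24,-12)=134320 g(24,-10)=344080 g(24,-8)=724845 g(24,-6)=1265000 g(24,-4)=1826660 g(24,-2)=2150040 g(24,0)=1968685 g(24,2)=1188640
t=25: g(25,-25)=1 g(25,-23)=25 g(25,-21)=300 g(25,-19)=2300 g(25,-17)=12649 g(25,-15)=53105 g(25,-13)=176800 g(25,-11)=478400 g(25,-9)=1068925 g(25,-7)=1989845 g(25,-5)=3091660 g(25,-3)=3976700 g(25,-1)=4118725 g(25,1)=3157325 g(25,3)=1188640
t=26: g(26,-26)=1 g(26,-24)=26 g(26,-22)=325 g(26,-20)=2600 g(26,-18)=14949 g(26,-16)=65754 g(26,-14)=229905 g(26,-12)=655200 g(26,-10)=1547325 g(26,-8)=3058770 g(26,-6)=5081505 g(26,-4)=7068360 g(26,-2)=8095425 g(26,0)=7276050 g(26,2)=4345965
t=27: g(27,-27)=1 g(27,-25)=27 g(27,-23)=351 g(27,-21)=2925 g(27,-19)=17549 g(27,-17)=80703 g(27,-15)=295659 g(27,-13)=885105 g(27,-11)=2202525 g(27,-9)=4606095 g(27,-7)=8140275 g(27,-5)=12149865 g(27,-3)=15163785 g(27,-1)=15371475 g(27,1)=11622015 g(27,3)=4345965
t=28: g(28,-28)=1 g(28,-26)=28 g(28,-24)=378 g(28,-22)=3276 g(28,-20)=20474 g(28,-18)=98252 g(28,-16)=376362 g(28,-14)=1180764 g(28,-12)=3087630 g(28,-10)=6808620 g(28,-8)=12746370 g(28,-6)=20290140 g(28,-4)=27313650 g(28,-2)=30535260 g(28,0)=26993490 g(28,2)=15967980
t=29: g(29,-29)=1 g(29,-27)=29 g(29,-25)=406 g(29,-23)=3654 g(29,-21)=23750 g(29,-19)=118726 g(29,-17)=474614 g(29,-15)=1557126 g(29,-13)=4268394 g(29,-11)=9896250 g(29,-9)=19554990 g(29,-7)=33036510 g(29,-5)=47603790 g(29,-3)=57848910 g(29,-1)=57528750 g(29,1)=42961470 g(29,3)=15967980
Paths never hitting 4: Σ_s g(29,s) = 290845350
Paths hitting 4: 2^29 - 290845350 = 246025562
P = 246025562/536870912 = 123012781/268435456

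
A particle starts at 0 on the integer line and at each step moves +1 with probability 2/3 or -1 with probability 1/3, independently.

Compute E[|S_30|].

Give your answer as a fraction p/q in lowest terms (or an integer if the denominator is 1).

S_30 takes values m ≡ 0 (mod 2) with |m| ≤ 30; P(S_30=m) = C(30,(30+m)/2) · (2/3)^((30+m)/2) · (1/3)^((30-m)/2).
Distribution: P(S=-30)=1/205891132094649, P(S=-28)=20/68630377364883, P(S=-26)=580/68630377364883, P(S=-24)=32480/205891132094649, P(S=-22)=16240/7625597484987, P(S=-20)=168896/7625597484987, P(S=-18)=4222400/22876792454961, P(S=-16)=9651200/7625597484987, P(S=-14)=55494400/7625597484987, P(S=-12)=2441753600/68630377364883, P(S=-10)=3418455040/22876792454961, P(S=-8)=12430745600/22876792454961, P(S=-6)=118092083200/68630377364883, P(S=-4)=36336025600/7625597484987, P(S=-2)=88244633600/7625597484987, P(S=0)=564765655040/22876792454961, P(S=2)=352978534400/7625597484987, P(S=4)=581376409600/7625597484987, P(S=6)=7557893324800/68630377364883, P(S=8)=3182270873600/22876792454961, P(S=10)=3500497960960/22876792454961, P(S=12)=10001422745600/68630377364883, P(S=14)=909220249600/7625597484987, P(S=16)=632501043200/7625597484987, P(S=18)=1106876825600/22876792454961, P(S=20)=177100292096/7625597484987, P(S=22)=68115496960/7625597484987, P(S=24)=544923975680/205891132094649, P(S=26)=38923141120/68630377364883, P(S=28)=5368709120/68630377364883, P(S=30)=1073741824/205891132094649
E[|S_30|] = Σ_m |m|·P(S_30=m) = 8572735215010/847288609443

Answer: 8572735215010/847288609443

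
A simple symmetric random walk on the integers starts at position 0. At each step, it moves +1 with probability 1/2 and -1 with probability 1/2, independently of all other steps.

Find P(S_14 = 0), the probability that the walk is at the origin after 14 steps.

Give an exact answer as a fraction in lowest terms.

To return to 0 after 14 steps: need exactly 7 steps of +1 and 7 of -1.
Favorable paths: C(14,7) = 3432
Total paths: 2^14 = 16384
P = 3432/16384 = 429/2048

Answer: 429/2048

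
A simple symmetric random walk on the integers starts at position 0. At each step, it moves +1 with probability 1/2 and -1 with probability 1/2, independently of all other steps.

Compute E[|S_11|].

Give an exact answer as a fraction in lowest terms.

Answer: 693/256

Derivation:
S_11 takes values m ≡ 1 (mod 2) with |m| ≤ 11; P(S_11=m) = C(11,(11+m)/2)/2^11.
Total paths: 2^11 = 2048
Distribution: P(S=-11)=1/2048, P(S=-9)=11/2048, P(S=-7)=55/2048, P(S=-5)=165/2048, P(S=-3)=330/2048, P(S=-1)=462/2048, P(S=1)=462/2048, P(S=3)=330/2048, P(S=5)=165/2048, P(S=7)=55/2048, P(S=9)=11/2048, P(S=11)=1/2048
E[|S_11|] = Σ_m |m|·P(S_11=m) = 5544/2048 = 693/256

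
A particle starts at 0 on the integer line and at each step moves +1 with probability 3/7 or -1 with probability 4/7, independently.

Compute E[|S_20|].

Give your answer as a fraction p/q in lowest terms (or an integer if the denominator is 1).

Answer: 336866838289900340/79792266297612001

Derivation:
S_20 takes values m ≡ 0 (mod 2) with |m| ≤ 20; P(S_20=m) = C(20,(20+m)/2) · (3/7)^((20+m)/2) · (4/7)^((20-m)/2).
Distribution: P(S=-20)=1099511627776/79792266297612001, P(S=-18)=16492674416640/79792266297612001, P(S=-16)=117510305218560/79792266297612001, P(S=-14)=528796373483520/79792266297612001, P(S=-12)=1685538440478720/79792266297612001, P(S=-10)=4045292257148928/79792266297612001, P(S=-8)=7584922982154240/79792266297612001, P(S=-6)=11377384473231360/79792266297612001, P(S=-4)=13866187326750720/79792266297612001, P(S=-2)=13866187326750720/79792266297612001, P(S=0)=11439604544569344/79792266297612001, P(S=2)=7799730371297280/79792266297612001, P(S=4)=4387348333854720/79792266297612001, P(S=6)=2024930000240640/79792266297612001, P(S=8)=759348750090240/79792266297612001, P(S=10)=227804625027072/79792266297612001, P(S=12)=53391708990720/79792266297612001, P(S=14)=9422066292480/79792266297612001, P(S=16)=1177758286560/79792266297612001, P(S=18)=92980917360/79792266297612001, P(S=20)=3486784401/79792266297612001
E[|S_20|] = Σ_m |m|·P(S_20=m) = 336866838289900340/79792266297612001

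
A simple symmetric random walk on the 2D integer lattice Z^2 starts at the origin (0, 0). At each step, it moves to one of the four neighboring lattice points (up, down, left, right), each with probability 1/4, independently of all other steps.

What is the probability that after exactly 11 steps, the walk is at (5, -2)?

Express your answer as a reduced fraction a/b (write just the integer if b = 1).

Answer: 9075/2097152

Derivation:
Let h be the number of horizontal steps (so 11-h are vertical). To end at (5,-2) need (h+5)/2 right-steps and ((11-h)-2)/2 up-steps.
Sum over h with 5 ≤ h ≤ 9, h ≡ 1 (mod 2), 11-h ≡ 0 (mod 2):
h=5: C(11,5)·C(5,5)·C(6,2) = 462·1·15 = 6930
h=7: C(11,7)·C(7,6)·C(4,1) = 330·7·4 = 9240
h=9: C(11,9)·C(9,7)·C(2,0) = 55·36·1 = 1980
Total favorable: 18150
Total paths: 4^11 = 4194304
P = 18150/4194304 = 9075/2097152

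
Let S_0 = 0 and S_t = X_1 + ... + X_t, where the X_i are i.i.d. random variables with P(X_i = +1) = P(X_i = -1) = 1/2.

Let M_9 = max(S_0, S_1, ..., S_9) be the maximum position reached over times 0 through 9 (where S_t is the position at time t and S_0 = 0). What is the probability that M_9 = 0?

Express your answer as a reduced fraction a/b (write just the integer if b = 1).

Let M_9 = max(S_0,...,S_9). Use the reflection principle: for j ≥ 1, #{paths with M_9 ≥ j} = #{S_9 ≥ j} + #{S_9 ≥ j+1}.
P(M_9 ≥ 0) = 1 since S_0 = 0, so #{M_9 ≥ 0} = 512.
#{M_9 ≥ 1} = #{S_9 ≥ 1} + #{S_9 ≥ 2} = 256 + 130 = 386.
#{M_9 = 0} = 512 - 386 = 126.
P(M_9 = 0) = 126/512 = 63/256

Answer: 63/256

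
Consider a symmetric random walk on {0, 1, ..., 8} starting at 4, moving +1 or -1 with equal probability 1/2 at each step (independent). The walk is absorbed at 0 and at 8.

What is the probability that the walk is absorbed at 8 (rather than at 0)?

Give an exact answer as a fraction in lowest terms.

Symmetric walk (p = 1/2): the harmonic-function argument gives P(hit 8 before 0 | start at 4) = a/N.
P = 4/8 = 1/2

Answer: 1/2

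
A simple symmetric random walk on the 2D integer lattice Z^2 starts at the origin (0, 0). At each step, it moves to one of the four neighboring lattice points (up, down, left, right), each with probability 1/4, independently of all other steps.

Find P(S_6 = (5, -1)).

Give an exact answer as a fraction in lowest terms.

Let h be the number of horizontal steps (so 6-h are vertical). To end at (5,-1) need (h+5)/2 right-steps and ((6-h)-1)/2 up-steps.
Sum over h with 5 ≤ h ≤ 5, h ≡ 1 (mod 2), 6-h ≡ 1 (mod 2):
h=5: C(6,5)·C(5,5)·C(1,0) = 6·1·1 = 6
Total favorable: 6
Total paths: 4^6 = 4096
P = 6/4096 = 3/2048

Answer: 3/2048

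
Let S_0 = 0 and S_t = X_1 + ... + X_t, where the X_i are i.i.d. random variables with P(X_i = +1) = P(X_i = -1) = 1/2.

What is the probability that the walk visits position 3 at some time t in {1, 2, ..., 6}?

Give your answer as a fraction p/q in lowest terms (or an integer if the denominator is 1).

Answer: 7/32

Derivation:
Count via complement. Let g(t,s) = #length-t paths at position s with S_1..S_t all ≠ 3.
g(t,s) = g(t-1,s-1) + g(t-1,s+1) for s ≠ 3; g(t,3) = 0.
t=0: g(0,0)=1
t=1: g(1,-1)=1 g(1,1)=1
t=2: g(2,-2)=1 g(2,0)=2 g(2,2)=1
t=3: g(3,-3)=1 g(3,-1)=3 g(3,1)=3
t=4: g(4,-4)=1 g(4,-2)=4 g(4,0)=6 g(4,2)=3
t=5: g(5,-5)=1 g(5,-3)=5 g(5,-1)=10 g(5,1)=9
t=6: g(6,-6)=1 g(6,-4)=6 g(6,-2)=15 g(6,0)=19 g(6,2)=9
Paths never hitting 3: Σ_s g(6,s) = 50
Paths hitting 3: 2^6 - 50 = 14
P = 14/64 = 7/32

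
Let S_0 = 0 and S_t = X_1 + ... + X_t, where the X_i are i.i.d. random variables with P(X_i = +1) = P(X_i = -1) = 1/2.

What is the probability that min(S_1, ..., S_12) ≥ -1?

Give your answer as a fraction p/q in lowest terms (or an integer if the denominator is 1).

Let f(t,s) = #length-t paths at position s with S_1..S_t all ≥ -1.
f(t,s) = f(t-1,s-1) + f(t-1,s+1) for s ≥ -1; f(t,s) = 0 for s < -1.
t=0: f(0,0)=1
t=1: f(1,-1)=1 f(1,1)=1
t=2: f(2,0)=2 f(2,2)=1
t=3: f(3,-1)=2 f(3,1)=3 f(3,3)=1
t=4: f(4,0)=5 f(4,2)=4 f(4,4)=1
t=5: f(5,-1)=5 f(5,1)=9 f(5,3)=5 f(5,5)=1
t=6: f(6,0)=14 f(6,2)=14 f(6,4)=6 f(6,6)=1
t=7: f(7,-1)=14 f(7,1)=28 f(7,3)=20 f(7,5)=7 f(7,7)=1
t=8: f(8,0)=42 f(8,2)=48 f(8,4)=27 f(8,6)=8 f(8,8)=1
t=9: f(9,-1)=42 f(9,1)=90 f(9,3)=75 f(9,5)=35 f(9,7)=9 f(9,9)=1
t=10: f(10,0)=132 f(10,2)=165 f(10,4)=110 f(10,6)=44 f(10,8)=10 f(10,10)=1
t=11: f(11,-1)=132 f(11,1)=297 f(11,3)=275 f(11,5)=154 f(11,7)=54 f(11,9)=11 f(11,11)=1
t=12: f(12,0)=429 f(12,2)=572 f(12,4)=429 f(12,6)=208 f(12,8)=65 f(12,10)=12 f(12,12)=1
Σ_s f(12,s) = 1716
P = 1716/4096 = 429/1024

Answer: 429/1024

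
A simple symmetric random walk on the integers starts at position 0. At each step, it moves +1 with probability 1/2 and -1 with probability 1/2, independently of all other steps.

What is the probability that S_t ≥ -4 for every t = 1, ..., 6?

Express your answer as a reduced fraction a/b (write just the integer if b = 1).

Answer: 31/32

Derivation:
Let f(t,s) = #length-t paths at position s with S_1..S_t all ≥ -4.
f(t,s) = f(t-1,s-1) + f(t-1,s+1) for s ≥ -4; f(t,s) = 0 for s < -4.
t=0: f(0,0)=1
t=1: f(1,-1)=1 f(1,1)=1
t=2: f(2,-2)=1 f(2,0)=2 f(2,2)=1
t=3: f(3,-3)=1 f(3,-1)=3 f(3,1)=3 f(3,3)=1
t=4: f(4,-4)=1 f(4,-2)=4 f(4,0)=6 f(4,2)=4 f(4,4)=1
t=5: f(5,-3)=5 f(5,-1)=10 f(5,1)=10 f(5,3)=5 f(5,5)=1
t=6: f(6,-4)=5 f(6,-2)=15 f(6,0)=20 f(6,2)=15 f(6,4)=6 f(6,6)=1
Σ_s f(6,s) = 62
P = 62/64 = 31/32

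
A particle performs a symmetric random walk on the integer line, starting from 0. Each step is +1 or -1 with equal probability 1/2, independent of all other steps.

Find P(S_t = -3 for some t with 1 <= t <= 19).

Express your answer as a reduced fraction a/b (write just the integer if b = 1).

Count via complement. Let g(t,s) = #length-t paths at position s with S_1..S_t all ≠ -3.
g(t,s) = g(t-1,s-1) + g(t-1,s+1) for s ≠ -3; g(t,-3) = 0.
t=0: g(0,0)=1
t=1: g(1,-1)=1 g(1,1)=1
t=2: g(2,-2)=1 g(2,0)=2 g(2,2)=1
t=3: g(3,-1)=3 g(3,1)=3 g(3,3)=1
t=4: g(4,-2)=3 g(4,0)=6 g(4,2)=4 g(4,4)=1
t=5: g(5,-1)=9 g(5,1)=10 g(5,3)=5 g(5,5)=1
t=6: g(6,-2)=9 g(6,0)=19 g(6,2)=15 g(6,4)=6 g(6,6)=1
t=7: g(7,-1)=28 g(7,1)=34 g(7,3)=21 g(7,5)=7 g(7,7)=1
t=8: g(8,-2)=28 g(8,0)=62 g(8,2)=55 g(8,4)=28 g(8,6)=8 g(8,8)=1
t=9: g(9,-1)=90 g(9,1)=117 g(9,3)=83 g(9,5)=36 g(9,7)=9 g(9,9)=1
t=10: g(10,-2)=90 g(10,0)=207 g(10,2)=200 g(10,4)=119 g(10,6)=45 g(10,8)=10 g(10,10)=1
t=11: g(11,-1)=297 g(11,1)=407 g(11,3)=319 g(11,5)=164 g(11,7)=55 g(11,9)=11 g(11,11)=1
t=12: g(12,-2)=297 g(12,0)=704 g(12,2)=726 g(12,4)=483 g(12,6)=219 g(12,8)=66 g(12,10)=12 g(12,12)=1
t=13: g(13,-1)=1001 g(13,1)=1430 g(13,3)=1209 g(13,5)=702 g(13,7)=285 g(13,9)=78 g(13,11)=13 g(13,13)=1
t=14: g(14,-2)=1001 g(14,0)=2431 g(14,2)=2639 g(14,4)=1911 g(14,6)=987 g(14,8)=363 g(14,10)=91 g(14,12)=14 g(14,14)=1
t=15: g(15,-1)=3432 g(15,1)=5070 g(15,3)=4550 g(15,5)=2898 g(15,7)=1350 g(15,9)=454 g(15,11)=105 g(15,13)=15 g(15,15)=1
t=16: g(16,-2)=3432 g(16,0)=8502 g(16,2)=9620 g(16,4)=7448 g(16,6)=4248 g(16,8)=1804 g(16,10)=559 g(16,12)=120 g(16,14)=16 g(16,16)=1
t=17: g(17,-1)=11934 g(17,1)=18122 g(17,3)=17068 g(17,5)=11696 g(17,7)=6052 g(17,9)=2363 g(17,11)=679 g(17,13)=136 g(17,15)=17 g(17,17)=1
t=18: g(18,-2)=11934 g(18,0)=30056 g(18,2)=35190 g(18,4)=28764 g(18,6)=17748 g(18,8)=8415 g(18,10)=3042 g(18,12)=815 g(18,14)=153 g(18,16)=18 g(18,18)=1
t=19: g(19,-1)=41990 g(19,1)=65246 g(19,3)=63954 g(19,5)=46512 g(19,7)=26163 g(19,9)=11457 g(19,11)=3857 g(19,13)=968 g(19,15)=171 g(19,17)=19 g(19,19)=1
Paths never hitting -3: Σ_s g(19,s) = 260338
Paths hitting -3: 2^19 - 260338 = 263950
P = 263950/524288 = 131975/262144

Answer: 131975/262144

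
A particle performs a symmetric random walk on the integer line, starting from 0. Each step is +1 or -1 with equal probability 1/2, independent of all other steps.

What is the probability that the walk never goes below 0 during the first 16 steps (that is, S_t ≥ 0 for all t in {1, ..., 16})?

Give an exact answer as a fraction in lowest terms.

Let f(t,s) = #length-t paths at position s with S_1..S_t all ≥ 0.
f(t,s) = f(t-1,s-1) + f(t-1,s+1) for s ≥ 0; f(t,s) = 0 for s < 0.
t=0: f(0,0)=1
t=1: f(1,1)=1
t=2: f(2,0)=1 f(2,2)=1
t=3: f(3,1)=2 f(3,3)=1
t=4: f(4,0)=2 f(4,2)=3 f(4,4)=1
t=5: f(5,1)=5 f(5,3)=4 f(5,5)=1
t=6: f(6,0)=5 f(6,2)=9 f(6,4)=5 f(6,6)=1
t=7: f(7,1)=14 f(7,3)=14 f(7,5)=6 f(7,7)=1
t=8: f(8,0)=14 f(8,2)=28 f(8,4)=20 f(8,6)=7 f(8,8)=1
t=9: f(9,1)=42 f(9,3)=48 f(9,5)=27 f(9,7)=8 f(9,9)=1
t=10: f(10,0)=42 f(10,2)=90 f(10,4)=75 f(10,6)=35 f(10,8)=9 f(10,10)=1
t=11: f(11,1)=132 f(11,3)=165 f(11,5)=110 f(11,7)=44 f(11,9)=10 f(11,11)=1
t=12: f(12,0)=132 f(12,2)=297 f(12,4)=275 f(12,6)=154 f(12,8)=54 f(12,10)=11 f(12,12)=1
t=13: f(13,1)=429 f(13,3)=572 f(13,5)=429 f(13,7)=208 f(13,9)=65 f(13,11)=12 f(13,13)=1
t=14: f(14,0)=429 f(14,2)=1001 f(14,4)=1001 f(14,6)=637 f(14,8)=273 f(14,10)=77 f(14,12)=13 f(14,14)=1
t=15: f(15,1)=1430 f(15,3)=2002 f(15,5)=1638 f(15,7)=910 f(15,9)=350 f(15,11)=90 f(15,13)=14 f(15,15)=1
t=16: f(16,0)=1430 f(16,2)=3432 f(16,4)=3640 f(16,6)=2548 f(16,8)=1260 f(16,10)=440 f(16,12)=104 f(16,14)=15 f(16,16)=1
Σ_s f(16,s) = 12870
P = 12870/65536 = 6435/32768

Answer: 6435/32768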